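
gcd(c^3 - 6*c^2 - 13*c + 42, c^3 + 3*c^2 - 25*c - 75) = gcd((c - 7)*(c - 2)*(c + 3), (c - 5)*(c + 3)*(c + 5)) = c + 3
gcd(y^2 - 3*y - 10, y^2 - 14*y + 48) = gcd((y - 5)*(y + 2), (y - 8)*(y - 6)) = 1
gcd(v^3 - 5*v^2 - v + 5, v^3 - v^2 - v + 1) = v^2 - 1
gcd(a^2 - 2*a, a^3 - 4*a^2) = a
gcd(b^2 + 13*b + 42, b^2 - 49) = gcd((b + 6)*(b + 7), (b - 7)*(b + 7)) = b + 7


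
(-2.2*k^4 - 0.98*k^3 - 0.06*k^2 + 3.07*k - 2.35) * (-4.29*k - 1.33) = 9.438*k^5 + 7.1302*k^4 + 1.5608*k^3 - 13.0905*k^2 + 5.9984*k + 3.1255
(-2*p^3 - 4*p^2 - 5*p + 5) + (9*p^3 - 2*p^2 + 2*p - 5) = 7*p^3 - 6*p^2 - 3*p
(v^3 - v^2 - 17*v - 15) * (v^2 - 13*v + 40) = v^5 - 14*v^4 + 36*v^3 + 166*v^2 - 485*v - 600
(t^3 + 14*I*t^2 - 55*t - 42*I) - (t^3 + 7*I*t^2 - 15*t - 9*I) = 7*I*t^2 - 40*t - 33*I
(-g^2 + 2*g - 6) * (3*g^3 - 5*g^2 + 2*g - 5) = -3*g^5 + 11*g^4 - 30*g^3 + 39*g^2 - 22*g + 30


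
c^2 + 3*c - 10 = (c - 2)*(c + 5)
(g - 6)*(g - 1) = g^2 - 7*g + 6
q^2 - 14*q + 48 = (q - 8)*(q - 6)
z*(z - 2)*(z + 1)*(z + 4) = z^4 + 3*z^3 - 6*z^2 - 8*z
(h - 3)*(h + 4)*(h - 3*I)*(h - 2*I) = h^4 + h^3 - 5*I*h^3 - 18*h^2 - 5*I*h^2 - 6*h + 60*I*h + 72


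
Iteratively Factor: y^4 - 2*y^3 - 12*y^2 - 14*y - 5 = (y - 5)*(y^3 + 3*y^2 + 3*y + 1) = (y - 5)*(y + 1)*(y^2 + 2*y + 1) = (y - 5)*(y + 1)^2*(y + 1)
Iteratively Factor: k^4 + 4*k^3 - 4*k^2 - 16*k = (k + 4)*(k^3 - 4*k) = (k - 2)*(k + 4)*(k^2 + 2*k) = (k - 2)*(k + 2)*(k + 4)*(k)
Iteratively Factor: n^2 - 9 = (n + 3)*(n - 3)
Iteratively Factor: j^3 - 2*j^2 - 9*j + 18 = (j + 3)*(j^2 - 5*j + 6) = (j - 2)*(j + 3)*(j - 3)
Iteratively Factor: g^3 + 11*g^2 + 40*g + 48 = (g + 4)*(g^2 + 7*g + 12) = (g + 4)^2*(g + 3)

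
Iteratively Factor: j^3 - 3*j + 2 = (j - 1)*(j^2 + j - 2) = (j - 1)^2*(j + 2)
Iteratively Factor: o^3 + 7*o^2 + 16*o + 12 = (o + 2)*(o^2 + 5*o + 6) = (o + 2)*(o + 3)*(o + 2)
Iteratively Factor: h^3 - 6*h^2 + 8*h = (h - 2)*(h^2 - 4*h) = (h - 4)*(h - 2)*(h)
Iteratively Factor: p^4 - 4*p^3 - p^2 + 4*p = (p - 1)*(p^3 - 3*p^2 - 4*p) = (p - 4)*(p - 1)*(p^2 + p) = (p - 4)*(p - 1)*(p + 1)*(p)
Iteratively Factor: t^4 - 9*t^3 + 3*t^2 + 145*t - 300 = (t + 4)*(t^3 - 13*t^2 + 55*t - 75) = (t - 5)*(t + 4)*(t^2 - 8*t + 15) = (t - 5)^2*(t + 4)*(t - 3)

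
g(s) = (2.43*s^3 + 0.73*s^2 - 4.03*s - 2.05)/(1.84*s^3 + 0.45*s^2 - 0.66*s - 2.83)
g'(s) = (-5.52*s^2 - 0.9*s + 0.66)*(2.43*s^3 + 0.73*s^2 - 4.03*s - 2.05)/(1.84*s^3 + 0.45*s^2 - 0.66*s - 2.83)^2 + (7.29*s^2 + 1.46*s - 4.03)/(1.84*s^3 + 0.45*s^2 - 0.66*s - 2.83) = (-0.2497*s^4 + 11.6228*s^3 - 7.983*s^2 - 2.2868*s + 10.0519)/(3.3856*s^6 + 1.656*s^5 - 2.2263*s^4 - 11.0084*s^3 - 2.1114*s^2 + 3.7356*s + 8.0089)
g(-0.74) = -0.12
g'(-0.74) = 0.32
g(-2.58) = 0.96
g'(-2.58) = -0.28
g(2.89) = 1.18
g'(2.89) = 0.11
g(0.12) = 0.87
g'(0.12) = 1.15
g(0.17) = 0.93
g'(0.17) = 1.11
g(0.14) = 0.89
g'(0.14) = 1.14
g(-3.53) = 1.13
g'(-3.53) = -0.11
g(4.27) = 1.26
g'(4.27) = 0.03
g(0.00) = 0.72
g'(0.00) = 1.26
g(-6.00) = 1.25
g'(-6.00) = -0.02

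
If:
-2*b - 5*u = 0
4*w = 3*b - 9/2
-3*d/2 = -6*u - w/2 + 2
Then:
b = 4*w/3 + 3/2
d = -9*w/5 - 56/15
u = -8*w/15 - 3/5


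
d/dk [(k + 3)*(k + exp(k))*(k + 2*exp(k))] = (k + 3)*(k + exp(k))*(2*exp(k) + 1) + (k + 3)*(k + 2*exp(k))*(exp(k) + 1) + (k + exp(k))*(k + 2*exp(k))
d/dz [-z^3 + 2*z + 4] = 2 - 3*z^2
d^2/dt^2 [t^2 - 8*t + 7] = 2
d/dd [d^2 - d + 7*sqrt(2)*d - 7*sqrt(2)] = 2*d - 1 + 7*sqrt(2)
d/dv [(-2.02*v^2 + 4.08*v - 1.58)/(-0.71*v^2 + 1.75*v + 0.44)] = (-0.638199999999999*v^2 - 4.0212*v + 4.5602)/(0.5041*v^4 - 2.485*v^3 + 2.4377*v^2 + 1.54*v + 0.1936)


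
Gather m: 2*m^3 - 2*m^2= 2*m^3 - 2*m^2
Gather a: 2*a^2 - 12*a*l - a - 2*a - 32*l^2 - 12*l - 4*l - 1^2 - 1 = 2*a^2 + a*(-12*l - 3) - 32*l^2 - 16*l - 2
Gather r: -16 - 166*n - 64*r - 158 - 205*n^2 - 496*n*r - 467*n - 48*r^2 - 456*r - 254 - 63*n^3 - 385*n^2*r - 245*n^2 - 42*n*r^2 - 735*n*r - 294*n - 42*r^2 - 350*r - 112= -63*n^3 - 450*n^2 - 927*n + r^2*(-42*n - 90) + r*(-385*n^2 - 1231*n - 870) - 540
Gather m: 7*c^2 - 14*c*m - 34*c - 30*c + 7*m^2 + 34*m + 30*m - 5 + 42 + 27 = 7*c^2 - 64*c + 7*m^2 + m*(64 - 14*c) + 64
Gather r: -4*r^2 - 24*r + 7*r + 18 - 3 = -4*r^2 - 17*r + 15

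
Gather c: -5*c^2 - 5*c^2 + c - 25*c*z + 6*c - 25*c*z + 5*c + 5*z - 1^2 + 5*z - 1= -10*c^2 + c*(12 - 50*z) + 10*z - 2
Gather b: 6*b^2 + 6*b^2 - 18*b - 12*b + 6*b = 12*b^2 - 24*b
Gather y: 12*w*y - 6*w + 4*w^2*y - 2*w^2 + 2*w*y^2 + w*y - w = -2*w^2 + 2*w*y^2 - 7*w + y*(4*w^2 + 13*w)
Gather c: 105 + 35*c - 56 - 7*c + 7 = 28*c + 56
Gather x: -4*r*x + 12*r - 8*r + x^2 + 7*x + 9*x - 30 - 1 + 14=4*r + x^2 + x*(16 - 4*r) - 17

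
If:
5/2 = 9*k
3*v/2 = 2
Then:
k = 5/18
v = 4/3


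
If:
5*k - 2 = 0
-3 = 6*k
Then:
No Solution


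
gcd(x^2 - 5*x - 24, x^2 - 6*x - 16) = x - 8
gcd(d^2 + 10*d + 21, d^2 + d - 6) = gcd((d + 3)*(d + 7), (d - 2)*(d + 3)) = d + 3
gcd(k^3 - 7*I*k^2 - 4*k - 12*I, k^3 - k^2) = 1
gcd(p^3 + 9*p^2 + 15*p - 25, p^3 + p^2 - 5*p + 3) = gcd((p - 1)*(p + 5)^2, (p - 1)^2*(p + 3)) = p - 1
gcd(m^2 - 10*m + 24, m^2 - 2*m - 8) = m - 4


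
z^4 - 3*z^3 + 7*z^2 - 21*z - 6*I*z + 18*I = (z - 3)*(z - 2*I)*(z - I)*(z + 3*I)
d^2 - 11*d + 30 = (d - 6)*(d - 5)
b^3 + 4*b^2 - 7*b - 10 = (b - 2)*(b + 1)*(b + 5)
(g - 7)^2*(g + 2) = g^3 - 12*g^2 + 21*g + 98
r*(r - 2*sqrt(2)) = r^2 - 2*sqrt(2)*r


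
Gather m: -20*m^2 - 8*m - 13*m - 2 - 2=-20*m^2 - 21*m - 4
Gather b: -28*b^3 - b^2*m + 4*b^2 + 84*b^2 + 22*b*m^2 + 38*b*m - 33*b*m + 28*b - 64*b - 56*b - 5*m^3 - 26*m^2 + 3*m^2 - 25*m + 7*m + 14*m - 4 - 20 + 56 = -28*b^3 + b^2*(88 - m) + b*(22*m^2 + 5*m - 92) - 5*m^3 - 23*m^2 - 4*m + 32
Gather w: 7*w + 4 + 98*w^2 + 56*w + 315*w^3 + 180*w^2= 315*w^3 + 278*w^2 + 63*w + 4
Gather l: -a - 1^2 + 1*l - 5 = -a + l - 6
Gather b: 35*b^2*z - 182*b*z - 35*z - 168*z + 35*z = 35*b^2*z - 182*b*z - 168*z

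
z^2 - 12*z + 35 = (z - 7)*(z - 5)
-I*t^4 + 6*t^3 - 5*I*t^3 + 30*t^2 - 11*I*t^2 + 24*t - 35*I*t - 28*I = (t + 4)*(t - I)*(t + 7*I)*(-I*t - I)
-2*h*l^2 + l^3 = l^2*(-2*h + l)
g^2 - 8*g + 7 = (g - 7)*(g - 1)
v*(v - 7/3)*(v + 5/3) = v^3 - 2*v^2/3 - 35*v/9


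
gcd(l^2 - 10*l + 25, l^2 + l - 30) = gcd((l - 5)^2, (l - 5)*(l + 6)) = l - 5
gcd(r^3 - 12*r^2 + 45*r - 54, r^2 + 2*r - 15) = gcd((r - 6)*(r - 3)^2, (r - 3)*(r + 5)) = r - 3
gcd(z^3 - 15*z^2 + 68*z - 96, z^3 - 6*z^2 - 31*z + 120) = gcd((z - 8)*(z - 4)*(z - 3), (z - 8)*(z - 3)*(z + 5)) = z^2 - 11*z + 24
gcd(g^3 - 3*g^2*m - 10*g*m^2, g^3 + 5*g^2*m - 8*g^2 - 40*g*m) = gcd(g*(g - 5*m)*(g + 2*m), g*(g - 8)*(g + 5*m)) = g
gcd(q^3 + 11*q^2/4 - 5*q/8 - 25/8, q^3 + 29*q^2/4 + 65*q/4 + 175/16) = q^2 + 15*q/4 + 25/8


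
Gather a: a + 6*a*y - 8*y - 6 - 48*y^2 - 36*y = a*(6*y + 1) - 48*y^2 - 44*y - 6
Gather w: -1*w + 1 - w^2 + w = 1 - w^2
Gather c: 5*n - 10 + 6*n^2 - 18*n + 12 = 6*n^2 - 13*n + 2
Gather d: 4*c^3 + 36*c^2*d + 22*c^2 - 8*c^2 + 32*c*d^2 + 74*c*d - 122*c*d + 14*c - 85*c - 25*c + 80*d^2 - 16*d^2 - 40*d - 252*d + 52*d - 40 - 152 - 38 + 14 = 4*c^3 + 14*c^2 - 96*c + d^2*(32*c + 64) + d*(36*c^2 - 48*c - 240) - 216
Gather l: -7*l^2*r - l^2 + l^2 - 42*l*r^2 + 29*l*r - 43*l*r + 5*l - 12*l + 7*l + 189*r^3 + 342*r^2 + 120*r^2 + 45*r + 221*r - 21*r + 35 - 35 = -7*l^2*r + l*(-42*r^2 - 14*r) + 189*r^3 + 462*r^2 + 245*r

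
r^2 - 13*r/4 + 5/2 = (r - 2)*(r - 5/4)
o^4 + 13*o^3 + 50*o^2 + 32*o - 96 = (o - 1)*(o + 4)^2*(o + 6)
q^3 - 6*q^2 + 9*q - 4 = (q - 4)*(q - 1)^2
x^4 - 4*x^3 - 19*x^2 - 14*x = x*(x - 7)*(x + 1)*(x + 2)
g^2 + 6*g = g*(g + 6)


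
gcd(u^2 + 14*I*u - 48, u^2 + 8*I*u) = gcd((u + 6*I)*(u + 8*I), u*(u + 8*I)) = u + 8*I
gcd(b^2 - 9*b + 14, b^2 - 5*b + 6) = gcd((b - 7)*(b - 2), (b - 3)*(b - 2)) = b - 2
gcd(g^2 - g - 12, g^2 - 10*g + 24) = g - 4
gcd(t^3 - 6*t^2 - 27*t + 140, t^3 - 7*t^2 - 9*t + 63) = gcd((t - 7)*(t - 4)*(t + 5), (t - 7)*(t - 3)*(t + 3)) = t - 7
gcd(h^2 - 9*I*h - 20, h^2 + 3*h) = 1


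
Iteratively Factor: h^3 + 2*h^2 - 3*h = (h)*(h^2 + 2*h - 3) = h*(h - 1)*(h + 3)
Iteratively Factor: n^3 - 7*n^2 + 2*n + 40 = (n - 5)*(n^2 - 2*n - 8) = (n - 5)*(n - 4)*(n + 2)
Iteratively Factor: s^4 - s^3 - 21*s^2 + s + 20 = (s + 4)*(s^3 - 5*s^2 - s + 5) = (s - 1)*(s + 4)*(s^2 - 4*s - 5) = (s - 5)*(s - 1)*(s + 4)*(s + 1)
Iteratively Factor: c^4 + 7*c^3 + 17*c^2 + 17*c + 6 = (c + 1)*(c^3 + 6*c^2 + 11*c + 6) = (c + 1)*(c + 2)*(c^2 + 4*c + 3) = (c + 1)^2*(c + 2)*(c + 3)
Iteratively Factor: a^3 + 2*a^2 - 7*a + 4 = (a + 4)*(a^2 - 2*a + 1) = (a - 1)*(a + 4)*(a - 1)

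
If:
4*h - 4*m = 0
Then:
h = m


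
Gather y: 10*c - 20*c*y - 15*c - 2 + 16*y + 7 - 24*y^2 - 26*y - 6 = -5*c - 24*y^2 + y*(-20*c - 10) - 1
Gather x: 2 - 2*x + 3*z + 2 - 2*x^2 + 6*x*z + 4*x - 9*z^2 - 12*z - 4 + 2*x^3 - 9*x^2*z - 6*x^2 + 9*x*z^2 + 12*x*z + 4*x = 2*x^3 + x^2*(-9*z - 8) + x*(9*z^2 + 18*z + 6) - 9*z^2 - 9*z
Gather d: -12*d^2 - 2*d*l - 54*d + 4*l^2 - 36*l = -12*d^2 + d*(-2*l - 54) + 4*l^2 - 36*l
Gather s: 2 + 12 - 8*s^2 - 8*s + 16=-8*s^2 - 8*s + 30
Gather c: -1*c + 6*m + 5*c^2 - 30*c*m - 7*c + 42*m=5*c^2 + c*(-30*m - 8) + 48*m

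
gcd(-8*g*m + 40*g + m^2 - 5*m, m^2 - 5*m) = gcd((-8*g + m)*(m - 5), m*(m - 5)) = m - 5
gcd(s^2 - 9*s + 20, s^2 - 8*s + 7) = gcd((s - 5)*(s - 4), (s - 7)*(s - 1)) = 1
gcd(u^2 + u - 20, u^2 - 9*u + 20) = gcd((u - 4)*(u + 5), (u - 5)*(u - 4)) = u - 4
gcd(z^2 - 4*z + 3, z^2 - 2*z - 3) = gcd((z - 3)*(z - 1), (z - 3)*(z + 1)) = z - 3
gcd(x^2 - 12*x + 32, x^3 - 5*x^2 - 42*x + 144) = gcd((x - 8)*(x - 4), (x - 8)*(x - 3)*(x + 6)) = x - 8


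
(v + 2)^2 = v^2 + 4*v + 4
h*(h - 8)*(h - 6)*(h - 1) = h^4 - 15*h^3 + 62*h^2 - 48*h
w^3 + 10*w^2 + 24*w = w*(w + 4)*(w + 6)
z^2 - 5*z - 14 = (z - 7)*(z + 2)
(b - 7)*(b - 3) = b^2 - 10*b + 21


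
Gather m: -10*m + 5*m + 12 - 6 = 6 - 5*m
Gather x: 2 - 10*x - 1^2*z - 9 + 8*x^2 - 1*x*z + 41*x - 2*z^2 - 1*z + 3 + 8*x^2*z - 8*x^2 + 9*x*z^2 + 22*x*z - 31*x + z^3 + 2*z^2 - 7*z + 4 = 8*x^2*z + x*(9*z^2 + 21*z) + z^3 - 9*z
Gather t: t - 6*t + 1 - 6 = -5*t - 5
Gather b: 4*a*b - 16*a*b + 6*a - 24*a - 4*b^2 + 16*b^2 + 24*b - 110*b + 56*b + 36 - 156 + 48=-18*a + 12*b^2 + b*(-12*a - 30) - 72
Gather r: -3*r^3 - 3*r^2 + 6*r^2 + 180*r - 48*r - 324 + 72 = -3*r^3 + 3*r^2 + 132*r - 252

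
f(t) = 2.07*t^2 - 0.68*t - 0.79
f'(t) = 4.14*t - 0.68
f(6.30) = 77.08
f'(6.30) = 25.40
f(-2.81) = 17.47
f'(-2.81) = -12.31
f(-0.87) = 1.37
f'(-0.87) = -4.28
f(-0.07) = -0.73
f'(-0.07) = -0.97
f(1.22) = 1.46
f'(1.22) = 4.37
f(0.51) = -0.60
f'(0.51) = 1.43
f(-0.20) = -0.57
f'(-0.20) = -1.51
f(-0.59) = 0.33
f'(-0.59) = -3.12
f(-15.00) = 475.16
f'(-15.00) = -62.78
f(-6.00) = 77.81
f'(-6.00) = -25.52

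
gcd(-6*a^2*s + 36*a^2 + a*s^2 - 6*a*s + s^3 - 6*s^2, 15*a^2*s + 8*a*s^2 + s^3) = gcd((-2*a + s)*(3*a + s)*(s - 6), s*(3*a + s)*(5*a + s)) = 3*a + s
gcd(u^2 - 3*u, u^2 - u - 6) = u - 3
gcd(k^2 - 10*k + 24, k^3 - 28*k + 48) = k - 4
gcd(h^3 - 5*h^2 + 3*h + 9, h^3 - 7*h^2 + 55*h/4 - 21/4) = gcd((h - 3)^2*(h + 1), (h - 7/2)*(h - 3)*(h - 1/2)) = h - 3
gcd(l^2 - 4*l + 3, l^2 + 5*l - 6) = l - 1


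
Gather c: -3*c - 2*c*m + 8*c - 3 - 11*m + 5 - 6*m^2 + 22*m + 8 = c*(5 - 2*m) - 6*m^2 + 11*m + 10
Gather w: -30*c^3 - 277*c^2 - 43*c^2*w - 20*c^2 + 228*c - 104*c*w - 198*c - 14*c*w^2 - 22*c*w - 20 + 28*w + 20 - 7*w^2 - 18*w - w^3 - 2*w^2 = -30*c^3 - 297*c^2 + 30*c - w^3 + w^2*(-14*c - 9) + w*(-43*c^2 - 126*c + 10)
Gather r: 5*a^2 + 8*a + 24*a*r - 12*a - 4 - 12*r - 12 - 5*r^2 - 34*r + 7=5*a^2 - 4*a - 5*r^2 + r*(24*a - 46) - 9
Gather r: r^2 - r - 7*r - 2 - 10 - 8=r^2 - 8*r - 20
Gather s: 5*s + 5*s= 10*s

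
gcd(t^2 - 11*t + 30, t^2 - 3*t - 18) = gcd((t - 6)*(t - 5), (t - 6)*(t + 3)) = t - 6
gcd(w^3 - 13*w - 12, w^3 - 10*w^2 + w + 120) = w + 3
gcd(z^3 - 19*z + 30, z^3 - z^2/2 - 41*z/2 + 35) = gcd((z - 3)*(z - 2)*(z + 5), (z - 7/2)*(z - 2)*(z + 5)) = z^2 + 3*z - 10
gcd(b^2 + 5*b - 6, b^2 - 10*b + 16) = 1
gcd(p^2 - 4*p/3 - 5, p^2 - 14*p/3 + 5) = p - 3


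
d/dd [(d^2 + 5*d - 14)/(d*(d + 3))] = 2*(-d^2 + 14*d + 21)/(d^2*(d^2 + 6*d + 9))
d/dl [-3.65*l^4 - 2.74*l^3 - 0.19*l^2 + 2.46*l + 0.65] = -14.6*l^3 - 8.22*l^2 - 0.38*l + 2.46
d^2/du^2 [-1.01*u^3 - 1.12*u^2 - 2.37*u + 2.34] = -6.06*u - 2.24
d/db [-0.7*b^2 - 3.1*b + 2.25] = -1.4*b - 3.1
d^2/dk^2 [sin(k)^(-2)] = 2*(cos(2*k) + 2)/sin(k)^4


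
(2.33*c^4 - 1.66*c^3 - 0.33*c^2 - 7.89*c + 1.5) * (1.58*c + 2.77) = 3.6814*c^5 + 3.8313*c^4 - 5.1196*c^3 - 13.3803*c^2 - 19.4853*c + 4.155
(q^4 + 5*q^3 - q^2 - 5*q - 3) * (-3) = -3*q^4 - 15*q^3 + 3*q^2 + 15*q + 9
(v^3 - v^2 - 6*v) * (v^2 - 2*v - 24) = v^5 - 3*v^4 - 28*v^3 + 36*v^2 + 144*v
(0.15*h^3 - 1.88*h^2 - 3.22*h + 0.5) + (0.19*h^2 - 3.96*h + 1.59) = 0.15*h^3 - 1.69*h^2 - 7.18*h + 2.09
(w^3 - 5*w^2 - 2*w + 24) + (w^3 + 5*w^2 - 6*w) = 2*w^3 - 8*w + 24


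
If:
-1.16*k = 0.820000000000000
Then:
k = -0.71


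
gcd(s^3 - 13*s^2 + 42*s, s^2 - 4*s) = s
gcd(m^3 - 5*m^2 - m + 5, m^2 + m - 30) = m - 5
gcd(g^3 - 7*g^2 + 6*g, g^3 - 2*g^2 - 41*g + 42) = g - 1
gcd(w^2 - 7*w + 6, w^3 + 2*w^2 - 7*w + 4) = w - 1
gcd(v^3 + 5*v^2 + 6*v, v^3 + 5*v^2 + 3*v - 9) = v + 3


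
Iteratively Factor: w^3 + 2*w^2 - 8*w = (w)*(w^2 + 2*w - 8) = w*(w - 2)*(w + 4)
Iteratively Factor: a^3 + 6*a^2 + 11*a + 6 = (a + 1)*(a^2 + 5*a + 6) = (a + 1)*(a + 2)*(a + 3)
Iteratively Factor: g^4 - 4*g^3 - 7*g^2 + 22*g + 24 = (g + 1)*(g^3 - 5*g^2 - 2*g + 24) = (g - 3)*(g + 1)*(g^2 - 2*g - 8) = (g - 4)*(g - 3)*(g + 1)*(g + 2)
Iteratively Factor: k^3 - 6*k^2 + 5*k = (k)*(k^2 - 6*k + 5) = k*(k - 1)*(k - 5)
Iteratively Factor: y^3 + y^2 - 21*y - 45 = (y + 3)*(y^2 - 2*y - 15) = (y + 3)^2*(y - 5)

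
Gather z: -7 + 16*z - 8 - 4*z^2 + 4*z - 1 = -4*z^2 + 20*z - 16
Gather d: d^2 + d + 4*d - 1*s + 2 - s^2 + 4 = d^2 + 5*d - s^2 - s + 6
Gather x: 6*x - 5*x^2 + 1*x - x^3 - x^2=-x^3 - 6*x^2 + 7*x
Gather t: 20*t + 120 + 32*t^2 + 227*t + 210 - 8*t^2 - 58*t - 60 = 24*t^2 + 189*t + 270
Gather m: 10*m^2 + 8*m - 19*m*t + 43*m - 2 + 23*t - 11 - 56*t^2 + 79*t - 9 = 10*m^2 + m*(51 - 19*t) - 56*t^2 + 102*t - 22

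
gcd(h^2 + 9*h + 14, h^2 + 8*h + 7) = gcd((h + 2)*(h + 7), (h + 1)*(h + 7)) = h + 7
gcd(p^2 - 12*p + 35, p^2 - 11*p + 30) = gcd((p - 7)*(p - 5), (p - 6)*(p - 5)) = p - 5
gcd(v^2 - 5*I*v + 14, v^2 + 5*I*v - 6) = v + 2*I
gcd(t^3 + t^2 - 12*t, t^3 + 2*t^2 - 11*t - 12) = t^2 + t - 12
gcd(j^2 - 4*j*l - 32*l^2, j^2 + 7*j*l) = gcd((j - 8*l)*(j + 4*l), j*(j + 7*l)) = 1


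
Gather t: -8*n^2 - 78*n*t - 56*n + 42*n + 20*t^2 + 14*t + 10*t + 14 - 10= -8*n^2 - 14*n + 20*t^2 + t*(24 - 78*n) + 4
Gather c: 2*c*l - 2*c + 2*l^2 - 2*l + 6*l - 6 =c*(2*l - 2) + 2*l^2 + 4*l - 6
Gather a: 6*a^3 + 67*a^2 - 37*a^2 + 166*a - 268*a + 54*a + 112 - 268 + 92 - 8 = 6*a^3 + 30*a^2 - 48*a - 72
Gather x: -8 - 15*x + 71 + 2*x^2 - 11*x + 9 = 2*x^2 - 26*x + 72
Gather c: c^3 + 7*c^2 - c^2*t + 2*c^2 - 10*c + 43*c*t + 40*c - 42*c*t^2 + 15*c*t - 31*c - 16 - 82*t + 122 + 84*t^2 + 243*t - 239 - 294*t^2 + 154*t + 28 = c^3 + c^2*(9 - t) + c*(-42*t^2 + 58*t - 1) - 210*t^2 + 315*t - 105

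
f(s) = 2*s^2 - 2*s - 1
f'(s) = 4*s - 2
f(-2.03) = 11.30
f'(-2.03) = -10.12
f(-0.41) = 0.16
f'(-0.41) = -3.64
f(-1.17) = 4.08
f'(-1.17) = -6.68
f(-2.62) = 17.97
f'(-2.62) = -12.48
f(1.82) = 1.98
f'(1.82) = 5.28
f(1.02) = -0.96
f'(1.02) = 2.08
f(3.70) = 18.98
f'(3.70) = 12.80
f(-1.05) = 3.30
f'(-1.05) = -6.20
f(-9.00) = 179.00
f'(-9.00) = -38.00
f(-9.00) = 179.00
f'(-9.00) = -38.00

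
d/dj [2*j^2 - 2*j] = 4*j - 2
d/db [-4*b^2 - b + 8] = -8*b - 1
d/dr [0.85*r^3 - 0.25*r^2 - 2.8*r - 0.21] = 2.55*r^2 - 0.5*r - 2.8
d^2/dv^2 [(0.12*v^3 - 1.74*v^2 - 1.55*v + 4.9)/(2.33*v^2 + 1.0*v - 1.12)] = (8.88178419700125e-16*v^5 - 7.85488599999998*v^3 + 131.559036*v^2 + 45.135888*v + 27.536768)/(12.649337*v^6 + 16.2867*v^5 - 11.251104*v^4 - 14.6576*v^3 + 5.408256*v^2 + 3.7632*v - 1.404928)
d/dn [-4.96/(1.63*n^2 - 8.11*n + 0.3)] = (16.1696*n - 40.2256)/(1.63*n^2 - 8.11*n + 0.3)^2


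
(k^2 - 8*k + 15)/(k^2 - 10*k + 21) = (k - 5)/(k - 7)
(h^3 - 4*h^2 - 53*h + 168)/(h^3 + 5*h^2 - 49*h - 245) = (h^2 - 11*h + 24)/(h^2 - 2*h - 35)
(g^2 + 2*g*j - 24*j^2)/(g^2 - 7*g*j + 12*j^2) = (g + 6*j)/(g - 3*j)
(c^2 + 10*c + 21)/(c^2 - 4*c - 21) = (c + 7)/(c - 7)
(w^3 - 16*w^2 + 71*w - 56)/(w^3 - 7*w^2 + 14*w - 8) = (w^2 - 15*w + 56)/(w^2 - 6*w + 8)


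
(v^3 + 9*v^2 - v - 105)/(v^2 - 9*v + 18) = (v^2 + 12*v + 35)/(v - 6)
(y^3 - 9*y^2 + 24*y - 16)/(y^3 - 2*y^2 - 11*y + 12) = (y - 4)/(y + 3)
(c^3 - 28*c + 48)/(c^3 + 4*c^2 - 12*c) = (c - 4)/c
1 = 1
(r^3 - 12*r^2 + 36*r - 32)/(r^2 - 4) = (r^2 - 10*r + 16)/(r + 2)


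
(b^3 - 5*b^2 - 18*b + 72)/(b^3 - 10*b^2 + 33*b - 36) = (b^2 - 2*b - 24)/(b^2 - 7*b + 12)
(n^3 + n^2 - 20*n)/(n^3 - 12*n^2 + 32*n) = (n + 5)/(n - 8)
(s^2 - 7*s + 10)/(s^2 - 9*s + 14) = (s - 5)/(s - 7)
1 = 1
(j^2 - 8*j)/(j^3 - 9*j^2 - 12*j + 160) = j/(j^2 - j - 20)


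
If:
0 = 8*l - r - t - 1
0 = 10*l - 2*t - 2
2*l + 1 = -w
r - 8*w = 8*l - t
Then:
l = -7/16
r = -21/16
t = -51/16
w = -1/8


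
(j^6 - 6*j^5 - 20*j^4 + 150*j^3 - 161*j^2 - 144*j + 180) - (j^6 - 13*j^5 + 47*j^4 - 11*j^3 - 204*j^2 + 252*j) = 7*j^5 - 67*j^4 + 161*j^3 + 43*j^2 - 396*j + 180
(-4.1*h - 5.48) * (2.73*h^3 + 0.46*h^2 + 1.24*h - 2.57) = -11.193*h^4 - 16.8464*h^3 - 7.6048*h^2 + 3.7418*h + 14.0836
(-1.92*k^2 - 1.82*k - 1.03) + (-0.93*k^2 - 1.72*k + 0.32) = -2.85*k^2 - 3.54*k - 0.71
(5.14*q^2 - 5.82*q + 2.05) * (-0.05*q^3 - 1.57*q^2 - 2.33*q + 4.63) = -0.257*q^5 - 7.7788*q^4 - 2.9413*q^3 + 34.1403*q^2 - 31.7231*q + 9.4915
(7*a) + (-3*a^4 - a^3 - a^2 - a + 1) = -3*a^4 - a^3 - a^2 + 6*a + 1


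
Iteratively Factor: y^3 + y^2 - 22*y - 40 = (y + 4)*(y^2 - 3*y - 10) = (y + 2)*(y + 4)*(y - 5)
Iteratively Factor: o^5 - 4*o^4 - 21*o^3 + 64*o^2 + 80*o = (o + 1)*(o^4 - 5*o^3 - 16*o^2 + 80*o) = (o + 1)*(o + 4)*(o^3 - 9*o^2 + 20*o) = o*(o + 1)*(o + 4)*(o^2 - 9*o + 20) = o*(o - 5)*(o + 1)*(o + 4)*(o - 4)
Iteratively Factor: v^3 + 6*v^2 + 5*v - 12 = (v - 1)*(v^2 + 7*v + 12) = (v - 1)*(v + 3)*(v + 4)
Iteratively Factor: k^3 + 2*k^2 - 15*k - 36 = (k - 4)*(k^2 + 6*k + 9) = (k - 4)*(k + 3)*(k + 3)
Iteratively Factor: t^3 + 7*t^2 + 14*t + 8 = (t + 4)*(t^2 + 3*t + 2) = (t + 1)*(t + 4)*(t + 2)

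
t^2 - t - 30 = (t - 6)*(t + 5)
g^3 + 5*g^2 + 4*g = g*(g + 1)*(g + 4)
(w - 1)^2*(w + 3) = w^3 + w^2 - 5*w + 3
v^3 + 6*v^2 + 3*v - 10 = (v - 1)*(v + 2)*(v + 5)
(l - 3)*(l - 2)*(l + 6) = l^3 + l^2 - 24*l + 36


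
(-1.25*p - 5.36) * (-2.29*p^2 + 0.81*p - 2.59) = 2.8625*p^3 + 11.2619*p^2 - 1.1041*p + 13.8824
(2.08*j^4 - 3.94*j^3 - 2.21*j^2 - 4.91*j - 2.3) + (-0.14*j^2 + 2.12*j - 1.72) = 2.08*j^4 - 3.94*j^3 - 2.35*j^2 - 2.79*j - 4.02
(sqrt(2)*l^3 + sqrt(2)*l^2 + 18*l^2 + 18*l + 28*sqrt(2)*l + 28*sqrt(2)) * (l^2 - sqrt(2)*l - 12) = sqrt(2)*l^5 + sqrt(2)*l^4 + 16*l^4 - 2*sqrt(2)*l^3 + 16*l^3 - 272*l^2 - 2*sqrt(2)*l^2 - 336*sqrt(2)*l - 272*l - 336*sqrt(2)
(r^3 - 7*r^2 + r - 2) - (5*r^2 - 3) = r^3 - 12*r^2 + r + 1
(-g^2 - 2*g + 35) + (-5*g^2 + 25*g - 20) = -6*g^2 + 23*g + 15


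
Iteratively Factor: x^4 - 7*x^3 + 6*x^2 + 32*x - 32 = (x - 4)*(x^3 - 3*x^2 - 6*x + 8) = (x - 4)^2*(x^2 + x - 2) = (x - 4)^2*(x + 2)*(x - 1)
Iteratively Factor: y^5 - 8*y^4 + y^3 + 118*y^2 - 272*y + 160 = (y - 4)*(y^4 - 4*y^3 - 15*y^2 + 58*y - 40) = (y - 4)*(y - 2)*(y^3 - 2*y^2 - 19*y + 20) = (y - 5)*(y - 4)*(y - 2)*(y^2 + 3*y - 4) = (y - 5)*(y - 4)*(y - 2)*(y - 1)*(y + 4)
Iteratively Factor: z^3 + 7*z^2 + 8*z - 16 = (z + 4)*(z^2 + 3*z - 4) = (z + 4)^2*(z - 1)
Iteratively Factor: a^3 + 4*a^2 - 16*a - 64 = (a + 4)*(a^2 - 16) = (a - 4)*(a + 4)*(a + 4)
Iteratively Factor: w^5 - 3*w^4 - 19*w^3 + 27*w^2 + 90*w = (w)*(w^4 - 3*w^3 - 19*w^2 + 27*w + 90) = w*(w - 3)*(w^3 - 19*w - 30) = w*(w - 3)*(w + 3)*(w^2 - 3*w - 10) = w*(w - 3)*(w + 2)*(w + 3)*(w - 5)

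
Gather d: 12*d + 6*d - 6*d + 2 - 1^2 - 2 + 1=12*d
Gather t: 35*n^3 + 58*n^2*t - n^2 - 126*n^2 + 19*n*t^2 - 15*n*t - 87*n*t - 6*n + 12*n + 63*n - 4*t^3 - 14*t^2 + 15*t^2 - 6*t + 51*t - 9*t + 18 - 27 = 35*n^3 - 127*n^2 + 69*n - 4*t^3 + t^2*(19*n + 1) + t*(58*n^2 - 102*n + 36) - 9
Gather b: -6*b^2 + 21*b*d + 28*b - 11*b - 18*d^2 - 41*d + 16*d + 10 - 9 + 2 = -6*b^2 + b*(21*d + 17) - 18*d^2 - 25*d + 3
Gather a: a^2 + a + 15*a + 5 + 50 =a^2 + 16*a + 55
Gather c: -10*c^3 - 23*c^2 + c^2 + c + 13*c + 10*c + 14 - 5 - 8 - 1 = -10*c^3 - 22*c^2 + 24*c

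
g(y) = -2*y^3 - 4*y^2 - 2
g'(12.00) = -960.00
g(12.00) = -4034.00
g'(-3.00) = -30.00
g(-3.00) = 16.00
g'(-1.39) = -0.47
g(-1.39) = -4.36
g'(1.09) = -15.85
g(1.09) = -9.34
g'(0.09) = -0.77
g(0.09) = -2.03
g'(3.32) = -92.69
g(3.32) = -119.28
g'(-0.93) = 2.25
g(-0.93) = -3.85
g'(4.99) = -189.32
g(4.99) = -350.10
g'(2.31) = -50.50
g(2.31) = -48.00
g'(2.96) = -76.25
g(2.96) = -88.92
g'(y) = -6*y^2 - 8*y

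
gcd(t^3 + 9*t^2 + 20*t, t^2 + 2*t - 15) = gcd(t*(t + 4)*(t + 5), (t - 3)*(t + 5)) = t + 5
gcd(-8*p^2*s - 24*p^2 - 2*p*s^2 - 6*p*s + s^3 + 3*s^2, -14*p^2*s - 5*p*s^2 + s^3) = 2*p + s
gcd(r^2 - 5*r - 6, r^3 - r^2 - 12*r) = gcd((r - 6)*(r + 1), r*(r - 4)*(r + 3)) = 1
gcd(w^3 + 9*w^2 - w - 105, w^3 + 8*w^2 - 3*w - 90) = w^2 + 2*w - 15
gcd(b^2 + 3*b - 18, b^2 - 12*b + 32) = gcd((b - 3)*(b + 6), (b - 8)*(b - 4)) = 1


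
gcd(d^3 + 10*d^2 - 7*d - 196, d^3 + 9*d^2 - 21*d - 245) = d^2 + 14*d + 49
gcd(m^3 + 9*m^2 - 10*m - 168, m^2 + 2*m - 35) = m + 7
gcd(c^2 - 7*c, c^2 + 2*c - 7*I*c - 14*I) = 1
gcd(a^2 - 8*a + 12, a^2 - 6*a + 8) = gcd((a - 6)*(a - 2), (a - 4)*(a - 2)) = a - 2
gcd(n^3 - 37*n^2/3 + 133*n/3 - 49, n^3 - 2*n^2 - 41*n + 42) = n - 7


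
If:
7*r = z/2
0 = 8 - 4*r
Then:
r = 2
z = 28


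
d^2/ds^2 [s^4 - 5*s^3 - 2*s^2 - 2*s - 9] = 12*s^2 - 30*s - 4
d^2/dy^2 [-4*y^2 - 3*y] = -8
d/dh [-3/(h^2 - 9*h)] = 3*(2*h - 9)/(h^2*(h - 9)^2)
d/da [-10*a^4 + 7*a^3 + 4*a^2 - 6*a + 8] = -40*a^3 + 21*a^2 + 8*a - 6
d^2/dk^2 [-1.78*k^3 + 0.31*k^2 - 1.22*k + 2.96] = 0.62 - 10.68*k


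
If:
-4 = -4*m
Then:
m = 1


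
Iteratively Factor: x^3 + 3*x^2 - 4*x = (x + 4)*(x^2 - x) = (x - 1)*(x + 4)*(x)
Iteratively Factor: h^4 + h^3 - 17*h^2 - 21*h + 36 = (h - 1)*(h^3 + 2*h^2 - 15*h - 36) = (h - 1)*(h + 3)*(h^2 - h - 12) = (h - 4)*(h - 1)*(h + 3)*(h + 3)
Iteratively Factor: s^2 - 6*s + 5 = (s - 1)*(s - 5)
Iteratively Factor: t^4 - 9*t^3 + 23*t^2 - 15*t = (t - 1)*(t^3 - 8*t^2 + 15*t) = t*(t - 1)*(t^2 - 8*t + 15) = t*(t - 3)*(t - 1)*(t - 5)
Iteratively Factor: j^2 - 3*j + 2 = (j - 2)*(j - 1)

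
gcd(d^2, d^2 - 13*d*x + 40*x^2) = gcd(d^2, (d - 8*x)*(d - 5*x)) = 1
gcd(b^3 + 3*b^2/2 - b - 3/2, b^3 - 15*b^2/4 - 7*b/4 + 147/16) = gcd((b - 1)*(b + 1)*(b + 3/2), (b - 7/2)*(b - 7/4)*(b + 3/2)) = b + 3/2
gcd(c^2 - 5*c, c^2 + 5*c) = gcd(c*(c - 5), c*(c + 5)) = c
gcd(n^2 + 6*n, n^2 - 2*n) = n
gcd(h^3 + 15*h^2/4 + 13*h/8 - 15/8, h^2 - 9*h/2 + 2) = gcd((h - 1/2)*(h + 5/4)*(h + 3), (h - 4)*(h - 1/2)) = h - 1/2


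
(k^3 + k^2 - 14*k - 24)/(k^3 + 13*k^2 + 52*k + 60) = (k^2 - k - 12)/(k^2 + 11*k + 30)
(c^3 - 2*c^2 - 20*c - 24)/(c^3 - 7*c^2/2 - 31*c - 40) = 2*(c^2 - 4*c - 12)/(2*c^2 - 11*c - 40)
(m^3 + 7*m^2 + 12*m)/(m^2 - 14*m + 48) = m*(m^2 + 7*m + 12)/(m^2 - 14*m + 48)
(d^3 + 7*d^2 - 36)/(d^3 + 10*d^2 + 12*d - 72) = (d + 3)/(d + 6)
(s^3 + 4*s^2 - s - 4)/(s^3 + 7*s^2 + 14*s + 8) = (s - 1)/(s + 2)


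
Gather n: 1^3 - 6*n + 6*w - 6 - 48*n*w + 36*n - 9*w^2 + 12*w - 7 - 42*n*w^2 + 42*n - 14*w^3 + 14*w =n*(-42*w^2 - 48*w + 72) - 14*w^3 - 9*w^2 + 32*w - 12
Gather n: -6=-6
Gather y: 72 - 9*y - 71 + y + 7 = 8 - 8*y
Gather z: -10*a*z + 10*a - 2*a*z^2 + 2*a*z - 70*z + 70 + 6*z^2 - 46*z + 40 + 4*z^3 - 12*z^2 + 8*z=10*a + 4*z^3 + z^2*(-2*a - 6) + z*(-8*a - 108) + 110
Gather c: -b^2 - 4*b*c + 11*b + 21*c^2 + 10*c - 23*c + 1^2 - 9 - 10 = -b^2 + 11*b + 21*c^2 + c*(-4*b - 13) - 18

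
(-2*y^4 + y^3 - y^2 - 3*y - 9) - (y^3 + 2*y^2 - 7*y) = -2*y^4 - 3*y^2 + 4*y - 9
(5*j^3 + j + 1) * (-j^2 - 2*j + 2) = -5*j^5 - 10*j^4 + 9*j^3 - 3*j^2 + 2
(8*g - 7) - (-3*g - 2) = 11*g - 5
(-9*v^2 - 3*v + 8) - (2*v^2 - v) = -11*v^2 - 2*v + 8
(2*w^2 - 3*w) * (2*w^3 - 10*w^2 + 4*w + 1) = 4*w^5 - 26*w^4 + 38*w^3 - 10*w^2 - 3*w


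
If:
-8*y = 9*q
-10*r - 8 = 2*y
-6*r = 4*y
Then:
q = -32/21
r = -8/7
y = 12/7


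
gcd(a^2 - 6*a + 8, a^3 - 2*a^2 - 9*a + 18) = a - 2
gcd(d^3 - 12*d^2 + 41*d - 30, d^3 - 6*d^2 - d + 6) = d^2 - 7*d + 6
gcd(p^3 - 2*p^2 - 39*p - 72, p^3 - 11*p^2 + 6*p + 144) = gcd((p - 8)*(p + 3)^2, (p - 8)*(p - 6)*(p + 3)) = p^2 - 5*p - 24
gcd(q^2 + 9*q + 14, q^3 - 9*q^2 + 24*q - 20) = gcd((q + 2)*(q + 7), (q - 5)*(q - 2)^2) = 1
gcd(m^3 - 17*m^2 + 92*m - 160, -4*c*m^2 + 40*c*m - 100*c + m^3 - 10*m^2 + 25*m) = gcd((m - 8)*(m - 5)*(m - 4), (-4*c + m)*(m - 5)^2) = m - 5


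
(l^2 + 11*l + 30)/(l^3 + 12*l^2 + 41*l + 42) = (l^2 + 11*l + 30)/(l^3 + 12*l^2 + 41*l + 42)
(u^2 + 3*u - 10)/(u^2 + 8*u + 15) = (u - 2)/(u + 3)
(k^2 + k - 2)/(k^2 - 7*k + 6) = (k + 2)/(k - 6)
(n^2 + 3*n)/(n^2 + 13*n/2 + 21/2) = 2*n/(2*n + 7)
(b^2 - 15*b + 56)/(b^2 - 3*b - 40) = (b - 7)/(b + 5)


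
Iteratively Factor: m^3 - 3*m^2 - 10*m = (m - 5)*(m^2 + 2*m) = m*(m - 5)*(m + 2)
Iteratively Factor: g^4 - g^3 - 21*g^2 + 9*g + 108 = (g - 4)*(g^3 + 3*g^2 - 9*g - 27) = (g - 4)*(g + 3)*(g^2 - 9) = (g - 4)*(g - 3)*(g + 3)*(g + 3)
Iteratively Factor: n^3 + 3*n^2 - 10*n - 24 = (n + 2)*(n^2 + n - 12) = (n + 2)*(n + 4)*(n - 3)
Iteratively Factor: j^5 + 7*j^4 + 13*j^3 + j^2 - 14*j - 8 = (j + 1)*(j^4 + 6*j^3 + 7*j^2 - 6*j - 8) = (j + 1)*(j + 2)*(j^3 + 4*j^2 - j - 4) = (j - 1)*(j + 1)*(j + 2)*(j^2 + 5*j + 4) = (j - 1)*(j + 1)^2*(j + 2)*(j + 4)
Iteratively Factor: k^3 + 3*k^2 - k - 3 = (k - 1)*(k^2 + 4*k + 3) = (k - 1)*(k + 3)*(k + 1)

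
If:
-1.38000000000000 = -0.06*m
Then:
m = 23.00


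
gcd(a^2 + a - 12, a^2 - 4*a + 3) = a - 3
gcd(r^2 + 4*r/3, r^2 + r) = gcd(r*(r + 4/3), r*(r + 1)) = r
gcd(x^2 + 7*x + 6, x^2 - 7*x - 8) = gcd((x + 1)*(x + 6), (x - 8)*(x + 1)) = x + 1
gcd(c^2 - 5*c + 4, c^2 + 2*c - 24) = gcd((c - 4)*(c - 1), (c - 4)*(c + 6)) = c - 4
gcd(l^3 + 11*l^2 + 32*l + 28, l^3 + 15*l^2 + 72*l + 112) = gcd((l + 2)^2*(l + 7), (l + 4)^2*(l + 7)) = l + 7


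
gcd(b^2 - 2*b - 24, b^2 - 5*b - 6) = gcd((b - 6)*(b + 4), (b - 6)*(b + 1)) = b - 6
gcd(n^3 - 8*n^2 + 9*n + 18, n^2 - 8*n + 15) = n - 3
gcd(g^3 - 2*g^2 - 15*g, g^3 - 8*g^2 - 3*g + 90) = g^2 - 2*g - 15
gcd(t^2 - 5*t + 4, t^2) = 1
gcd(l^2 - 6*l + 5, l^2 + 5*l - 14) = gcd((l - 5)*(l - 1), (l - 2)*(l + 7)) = 1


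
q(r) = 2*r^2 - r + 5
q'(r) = 4*r - 1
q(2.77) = 17.58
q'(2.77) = 10.08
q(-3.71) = 36.24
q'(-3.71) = -15.84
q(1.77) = 9.50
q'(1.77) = 6.08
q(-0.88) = 7.43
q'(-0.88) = -4.52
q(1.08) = 6.25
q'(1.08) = 3.32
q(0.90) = 5.72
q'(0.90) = 2.60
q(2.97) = 19.67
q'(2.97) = 10.88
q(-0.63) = 6.42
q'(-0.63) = -3.52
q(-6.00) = 83.00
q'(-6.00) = -25.00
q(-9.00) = 176.00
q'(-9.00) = -37.00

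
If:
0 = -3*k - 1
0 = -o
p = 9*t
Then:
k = -1/3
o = 0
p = 9*t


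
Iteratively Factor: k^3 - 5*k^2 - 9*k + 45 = (k - 3)*(k^2 - 2*k - 15) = (k - 5)*(k - 3)*(k + 3)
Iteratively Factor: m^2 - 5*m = (m)*(m - 5)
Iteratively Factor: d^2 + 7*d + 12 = (d + 4)*(d + 3)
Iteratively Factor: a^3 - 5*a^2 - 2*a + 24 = (a + 2)*(a^2 - 7*a + 12) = (a - 3)*(a + 2)*(a - 4)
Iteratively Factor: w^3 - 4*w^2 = (w)*(w^2 - 4*w) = w^2*(w - 4)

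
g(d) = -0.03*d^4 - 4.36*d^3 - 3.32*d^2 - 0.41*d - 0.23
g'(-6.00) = -405.53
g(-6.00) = 785.59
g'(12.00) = -2170.97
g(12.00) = -8639.39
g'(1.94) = -63.40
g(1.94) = -45.78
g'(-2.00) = -38.49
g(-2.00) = 21.71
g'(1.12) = -24.42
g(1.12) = -11.03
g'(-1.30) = -13.62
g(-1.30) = 4.19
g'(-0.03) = -0.22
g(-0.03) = -0.22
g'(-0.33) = 0.36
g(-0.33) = -0.30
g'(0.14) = -1.60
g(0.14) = -0.36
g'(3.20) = -159.53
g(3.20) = -181.55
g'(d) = -0.12*d^3 - 13.08*d^2 - 6.64*d - 0.41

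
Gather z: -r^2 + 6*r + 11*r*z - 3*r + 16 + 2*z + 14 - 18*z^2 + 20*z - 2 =-r^2 + 3*r - 18*z^2 + z*(11*r + 22) + 28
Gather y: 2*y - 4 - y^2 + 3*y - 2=-y^2 + 5*y - 6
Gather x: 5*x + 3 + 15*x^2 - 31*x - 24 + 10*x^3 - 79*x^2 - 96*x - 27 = 10*x^3 - 64*x^2 - 122*x - 48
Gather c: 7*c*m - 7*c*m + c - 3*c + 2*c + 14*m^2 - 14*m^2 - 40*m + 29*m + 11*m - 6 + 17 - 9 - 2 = 0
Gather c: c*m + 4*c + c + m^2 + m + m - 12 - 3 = c*(m + 5) + m^2 + 2*m - 15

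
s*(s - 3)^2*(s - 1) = s^4 - 7*s^3 + 15*s^2 - 9*s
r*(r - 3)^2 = r^3 - 6*r^2 + 9*r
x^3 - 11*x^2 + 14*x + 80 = (x - 8)*(x - 5)*(x + 2)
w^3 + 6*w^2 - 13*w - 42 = (w - 3)*(w + 2)*(w + 7)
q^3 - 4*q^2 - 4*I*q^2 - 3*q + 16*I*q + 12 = (q - 4)*(q - 3*I)*(q - I)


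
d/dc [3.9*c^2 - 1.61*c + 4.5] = 7.8*c - 1.61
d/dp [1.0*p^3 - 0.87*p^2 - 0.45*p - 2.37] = 3.0*p^2 - 1.74*p - 0.45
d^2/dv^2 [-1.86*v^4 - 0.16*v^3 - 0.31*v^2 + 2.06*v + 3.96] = -22.32*v^2 - 0.96*v - 0.62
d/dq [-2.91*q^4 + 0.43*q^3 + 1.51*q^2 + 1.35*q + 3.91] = -11.64*q^3 + 1.29*q^2 + 3.02*q + 1.35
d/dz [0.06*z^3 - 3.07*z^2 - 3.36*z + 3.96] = 0.18*z^2 - 6.14*z - 3.36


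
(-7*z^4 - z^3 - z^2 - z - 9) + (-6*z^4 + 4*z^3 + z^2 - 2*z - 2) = -13*z^4 + 3*z^3 - 3*z - 11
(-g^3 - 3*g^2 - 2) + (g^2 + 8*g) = -g^3 - 2*g^2 + 8*g - 2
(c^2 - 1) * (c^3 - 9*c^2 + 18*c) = c^5 - 9*c^4 + 17*c^3 + 9*c^2 - 18*c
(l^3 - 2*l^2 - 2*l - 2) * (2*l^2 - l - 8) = 2*l^5 - 5*l^4 - 10*l^3 + 14*l^2 + 18*l + 16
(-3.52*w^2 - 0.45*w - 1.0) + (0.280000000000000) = -3.52*w^2 - 0.45*w - 0.72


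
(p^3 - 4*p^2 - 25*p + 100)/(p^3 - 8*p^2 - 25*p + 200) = (p - 4)/(p - 8)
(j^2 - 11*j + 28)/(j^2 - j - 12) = (j - 7)/(j + 3)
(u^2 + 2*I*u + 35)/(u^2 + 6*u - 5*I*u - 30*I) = (u + 7*I)/(u + 6)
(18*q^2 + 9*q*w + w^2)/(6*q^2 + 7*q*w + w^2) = (3*q + w)/(q + w)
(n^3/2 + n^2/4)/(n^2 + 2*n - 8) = n^2*(2*n + 1)/(4*(n^2 + 2*n - 8))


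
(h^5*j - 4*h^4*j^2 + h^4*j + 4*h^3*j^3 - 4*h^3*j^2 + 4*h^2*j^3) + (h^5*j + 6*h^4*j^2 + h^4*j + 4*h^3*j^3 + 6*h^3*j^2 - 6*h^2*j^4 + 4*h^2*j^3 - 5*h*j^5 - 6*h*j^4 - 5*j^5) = 2*h^5*j + 2*h^4*j^2 + 2*h^4*j + 8*h^3*j^3 + 2*h^3*j^2 - 6*h^2*j^4 + 8*h^2*j^3 - 5*h*j^5 - 6*h*j^4 - 5*j^5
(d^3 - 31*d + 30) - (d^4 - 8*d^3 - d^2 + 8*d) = -d^4 + 9*d^3 + d^2 - 39*d + 30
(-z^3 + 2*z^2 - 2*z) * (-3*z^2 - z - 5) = 3*z^5 - 5*z^4 + 9*z^3 - 8*z^2 + 10*z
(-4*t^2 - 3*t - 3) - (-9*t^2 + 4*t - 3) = 5*t^2 - 7*t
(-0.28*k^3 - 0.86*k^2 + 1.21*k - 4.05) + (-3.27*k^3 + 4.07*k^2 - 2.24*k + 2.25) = -3.55*k^3 + 3.21*k^2 - 1.03*k - 1.8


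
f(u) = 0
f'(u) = 0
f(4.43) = 0.00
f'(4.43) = 0.00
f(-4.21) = 0.00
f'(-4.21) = 0.00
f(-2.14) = 0.00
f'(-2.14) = 0.00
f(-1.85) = 0.00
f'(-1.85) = 0.00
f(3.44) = 0.00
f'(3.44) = 0.00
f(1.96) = 0.00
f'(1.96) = 0.00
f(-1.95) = 0.00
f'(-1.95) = 0.00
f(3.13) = 0.00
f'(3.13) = 0.00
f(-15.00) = 0.00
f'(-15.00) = 0.00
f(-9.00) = 0.00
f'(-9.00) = 0.00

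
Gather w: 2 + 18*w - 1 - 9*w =9*w + 1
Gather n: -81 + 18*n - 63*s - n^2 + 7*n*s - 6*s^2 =-n^2 + n*(7*s + 18) - 6*s^2 - 63*s - 81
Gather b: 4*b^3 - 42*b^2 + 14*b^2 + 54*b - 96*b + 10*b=4*b^3 - 28*b^2 - 32*b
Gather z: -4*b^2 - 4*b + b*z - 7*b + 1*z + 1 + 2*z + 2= -4*b^2 - 11*b + z*(b + 3) + 3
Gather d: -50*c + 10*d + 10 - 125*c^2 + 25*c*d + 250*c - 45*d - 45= -125*c^2 + 200*c + d*(25*c - 35) - 35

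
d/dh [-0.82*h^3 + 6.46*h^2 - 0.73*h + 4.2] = -2.46*h^2 + 12.92*h - 0.73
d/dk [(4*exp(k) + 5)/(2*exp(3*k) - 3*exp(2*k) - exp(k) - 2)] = ((4*exp(k) + 5)*(-6*exp(2*k) + 6*exp(k) + 1) + 8*exp(3*k) - 12*exp(2*k) - 4*exp(k) - 8)*exp(k)/(-2*exp(3*k) + 3*exp(2*k) + exp(k) + 2)^2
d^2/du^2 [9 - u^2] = -2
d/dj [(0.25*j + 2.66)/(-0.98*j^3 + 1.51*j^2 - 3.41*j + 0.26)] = (0.49*j^3 + 7.4429*j^2 - 8.0332*j + 9.1356)/(0.9604*j^6 - 2.9596*j^5 + 8.9637*j^4 - 10.8078*j^3 + 12.4133*j^2 - 1.7732*j + 0.0676)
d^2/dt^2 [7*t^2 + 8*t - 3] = 14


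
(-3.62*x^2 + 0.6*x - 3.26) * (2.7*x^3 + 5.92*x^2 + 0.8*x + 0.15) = -9.774*x^5 - 19.8104*x^4 - 8.146*x^3 - 19.3622*x^2 - 2.518*x - 0.489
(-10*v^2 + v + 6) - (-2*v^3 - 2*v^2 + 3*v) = 2*v^3 - 8*v^2 - 2*v + 6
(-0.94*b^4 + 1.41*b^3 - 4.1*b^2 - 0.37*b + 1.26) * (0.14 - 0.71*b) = 0.6674*b^5 - 1.1327*b^4 + 3.1084*b^3 - 0.3113*b^2 - 0.9464*b + 0.1764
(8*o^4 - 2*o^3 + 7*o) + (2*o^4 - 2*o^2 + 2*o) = 10*o^4 - 2*o^3 - 2*o^2 + 9*o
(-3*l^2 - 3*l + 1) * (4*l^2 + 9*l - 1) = -12*l^4 - 39*l^3 - 20*l^2 + 12*l - 1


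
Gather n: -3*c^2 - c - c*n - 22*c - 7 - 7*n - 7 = -3*c^2 - 23*c + n*(-c - 7) - 14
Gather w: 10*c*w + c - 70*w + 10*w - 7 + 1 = c + w*(10*c - 60) - 6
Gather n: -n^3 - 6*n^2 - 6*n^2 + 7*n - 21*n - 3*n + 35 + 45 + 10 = -n^3 - 12*n^2 - 17*n + 90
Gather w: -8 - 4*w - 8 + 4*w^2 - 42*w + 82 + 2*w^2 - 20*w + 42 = 6*w^2 - 66*w + 108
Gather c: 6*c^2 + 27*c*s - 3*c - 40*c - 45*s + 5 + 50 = 6*c^2 + c*(27*s - 43) - 45*s + 55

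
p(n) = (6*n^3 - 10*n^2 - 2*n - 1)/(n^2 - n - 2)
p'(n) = (1 - 2*n)*(6*n^3 - 10*n^2 - 2*n - 1)/(n^2 - n - 2)^2 + (18*n^2 - 20*n - 2)/(n^2 - n - 2)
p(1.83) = 2.86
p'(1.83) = -29.23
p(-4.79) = -34.21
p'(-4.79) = 5.63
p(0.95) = 3.31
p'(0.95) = 3.78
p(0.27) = 0.98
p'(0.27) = 2.57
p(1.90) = -0.88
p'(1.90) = -94.59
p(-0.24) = 0.69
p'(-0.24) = -2.86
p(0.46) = 1.54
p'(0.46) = 3.23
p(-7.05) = -47.24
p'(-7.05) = 5.85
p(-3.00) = -24.70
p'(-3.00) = 4.71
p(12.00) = 68.48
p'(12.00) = 5.96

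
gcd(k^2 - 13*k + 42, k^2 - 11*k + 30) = k - 6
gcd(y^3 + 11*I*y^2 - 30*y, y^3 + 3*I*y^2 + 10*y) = y^2 + 5*I*y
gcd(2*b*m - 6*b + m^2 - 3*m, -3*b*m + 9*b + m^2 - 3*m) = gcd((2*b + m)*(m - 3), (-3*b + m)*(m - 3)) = m - 3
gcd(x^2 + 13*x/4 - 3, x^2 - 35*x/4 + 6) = x - 3/4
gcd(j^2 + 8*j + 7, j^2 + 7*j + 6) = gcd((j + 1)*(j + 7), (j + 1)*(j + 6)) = j + 1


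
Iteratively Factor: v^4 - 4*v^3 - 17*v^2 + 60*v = (v - 5)*(v^3 + v^2 - 12*v) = (v - 5)*(v - 3)*(v^2 + 4*v) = v*(v - 5)*(v - 3)*(v + 4)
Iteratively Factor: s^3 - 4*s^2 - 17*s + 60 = (s - 3)*(s^2 - s - 20) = (s - 5)*(s - 3)*(s + 4)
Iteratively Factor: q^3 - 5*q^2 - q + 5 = (q - 5)*(q^2 - 1) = (q - 5)*(q + 1)*(q - 1)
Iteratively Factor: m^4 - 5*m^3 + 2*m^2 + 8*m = (m - 4)*(m^3 - m^2 - 2*m) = m*(m - 4)*(m^2 - m - 2) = m*(m - 4)*(m - 2)*(m + 1)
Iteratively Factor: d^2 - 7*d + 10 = (d - 2)*(d - 5)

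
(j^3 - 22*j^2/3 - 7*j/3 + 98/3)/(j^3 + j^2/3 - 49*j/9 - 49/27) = 9*(j^2 - 5*j - 14)/(9*j^2 + 24*j + 7)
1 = 1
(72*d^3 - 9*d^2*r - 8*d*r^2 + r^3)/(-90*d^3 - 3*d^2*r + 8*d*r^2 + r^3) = (-24*d^2 - 5*d*r + r^2)/(30*d^2 + 11*d*r + r^2)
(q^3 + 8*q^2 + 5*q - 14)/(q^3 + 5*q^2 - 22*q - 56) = (q - 1)/(q - 4)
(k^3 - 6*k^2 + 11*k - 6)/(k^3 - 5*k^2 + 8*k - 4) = (k - 3)/(k - 2)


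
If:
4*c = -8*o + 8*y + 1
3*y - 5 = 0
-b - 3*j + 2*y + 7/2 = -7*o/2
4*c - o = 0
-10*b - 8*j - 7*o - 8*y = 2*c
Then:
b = -9455/1188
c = 43/108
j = 8065/1188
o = 43/27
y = 5/3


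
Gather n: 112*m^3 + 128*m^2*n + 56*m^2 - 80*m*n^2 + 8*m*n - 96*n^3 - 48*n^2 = 112*m^3 + 56*m^2 - 96*n^3 + n^2*(-80*m - 48) + n*(128*m^2 + 8*m)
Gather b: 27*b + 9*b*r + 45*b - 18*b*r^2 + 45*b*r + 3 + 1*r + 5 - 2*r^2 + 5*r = b*(-18*r^2 + 54*r + 72) - 2*r^2 + 6*r + 8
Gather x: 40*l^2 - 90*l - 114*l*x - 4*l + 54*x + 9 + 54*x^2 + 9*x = 40*l^2 - 94*l + 54*x^2 + x*(63 - 114*l) + 9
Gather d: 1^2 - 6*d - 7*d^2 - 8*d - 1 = -7*d^2 - 14*d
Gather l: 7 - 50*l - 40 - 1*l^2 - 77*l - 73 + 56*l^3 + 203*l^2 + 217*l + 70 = 56*l^3 + 202*l^2 + 90*l - 36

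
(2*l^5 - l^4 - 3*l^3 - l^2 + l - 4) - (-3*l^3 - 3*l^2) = 2*l^5 - l^4 + 2*l^2 + l - 4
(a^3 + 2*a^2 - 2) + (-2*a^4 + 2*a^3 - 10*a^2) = -2*a^4 + 3*a^3 - 8*a^2 - 2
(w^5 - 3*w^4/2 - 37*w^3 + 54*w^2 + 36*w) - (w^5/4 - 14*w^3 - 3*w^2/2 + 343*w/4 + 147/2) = 3*w^5/4 - 3*w^4/2 - 23*w^3 + 111*w^2/2 - 199*w/4 - 147/2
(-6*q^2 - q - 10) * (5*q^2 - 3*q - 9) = -30*q^4 + 13*q^3 + 7*q^2 + 39*q + 90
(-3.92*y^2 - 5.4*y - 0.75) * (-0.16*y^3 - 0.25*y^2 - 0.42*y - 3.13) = 0.6272*y^5 + 1.844*y^4 + 3.1164*y^3 + 14.7251*y^2 + 17.217*y + 2.3475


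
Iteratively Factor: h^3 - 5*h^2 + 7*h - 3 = (h - 3)*(h^2 - 2*h + 1) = (h - 3)*(h - 1)*(h - 1)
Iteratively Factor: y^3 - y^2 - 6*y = (y + 2)*(y^2 - 3*y) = (y - 3)*(y + 2)*(y)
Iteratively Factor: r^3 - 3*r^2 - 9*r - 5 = (r + 1)*(r^2 - 4*r - 5) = (r - 5)*(r + 1)*(r + 1)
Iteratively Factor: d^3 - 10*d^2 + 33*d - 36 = (d - 3)*(d^2 - 7*d + 12) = (d - 3)^2*(d - 4)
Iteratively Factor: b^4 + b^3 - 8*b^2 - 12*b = (b + 2)*(b^3 - b^2 - 6*b) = (b - 3)*(b + 2)*(b^2 + 2*b) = b*(b - 3)*(b + 2)*(b + 2)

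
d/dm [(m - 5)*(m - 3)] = 2*m - 8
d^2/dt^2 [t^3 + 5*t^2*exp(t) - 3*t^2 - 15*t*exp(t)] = 5*t^2*exp(t) + 5*t*exp(t) + 6*t - 20*exp(t) - 6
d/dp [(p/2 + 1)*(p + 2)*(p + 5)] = 3*(p/2 + 1)*(p + 4)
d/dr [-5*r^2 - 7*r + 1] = -10*r - 7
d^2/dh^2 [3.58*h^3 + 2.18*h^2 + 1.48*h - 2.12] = 21.48*h + 4.36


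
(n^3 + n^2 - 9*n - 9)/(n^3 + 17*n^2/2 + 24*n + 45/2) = 2*(n^2 - 2*n - 3)/(2*n^2 + 11*n + 15)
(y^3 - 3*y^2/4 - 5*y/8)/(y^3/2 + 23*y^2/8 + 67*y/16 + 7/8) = 2*y*(8*y^2 - 6*y - 5)/(8*y^3 + 46*y^2 + 67*y + 14)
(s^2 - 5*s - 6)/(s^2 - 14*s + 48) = (s + 1)/(s - 8)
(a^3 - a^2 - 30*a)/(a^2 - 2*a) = (a^2 - a - 30)/(a - 2)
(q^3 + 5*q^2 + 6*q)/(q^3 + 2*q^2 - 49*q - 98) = q*(q + 3)/(q^2 - 49)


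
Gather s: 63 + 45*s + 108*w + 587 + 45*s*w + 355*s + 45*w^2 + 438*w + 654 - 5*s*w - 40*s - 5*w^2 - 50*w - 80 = s*(40*w + 360) + 40*w^2 + 496*w + 1224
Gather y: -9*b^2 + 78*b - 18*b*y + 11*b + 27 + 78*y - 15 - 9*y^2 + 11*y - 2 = -9*b^2 + 89*b - 9*y^2 + y*(89 - 18*b) + 10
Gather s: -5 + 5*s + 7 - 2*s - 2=3*s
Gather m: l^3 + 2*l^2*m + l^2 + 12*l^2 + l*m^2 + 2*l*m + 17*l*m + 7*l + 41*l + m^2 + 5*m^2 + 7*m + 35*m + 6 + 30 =l^3 + 13*l^2 + 48*l + m^2*(l + 6) + m*(2*l^2 + 19*l + 42) + 36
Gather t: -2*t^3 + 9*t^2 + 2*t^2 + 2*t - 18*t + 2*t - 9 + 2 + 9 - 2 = -2*t^3 + 11*t^2 - 14*t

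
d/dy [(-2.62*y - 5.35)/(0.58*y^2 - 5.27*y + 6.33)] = (1.5196*y^2 + 6.206*y - 44.7791)/(0.3364*y^4 - 6.1132*y^3 + 35.1157*y^2 - 66.7182*y + 40.0689)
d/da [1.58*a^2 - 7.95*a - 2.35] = 3.16*a - 7.95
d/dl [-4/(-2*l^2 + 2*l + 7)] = 8*(1 - 2*l)/(-2*l^2 + 2*l + 7)^2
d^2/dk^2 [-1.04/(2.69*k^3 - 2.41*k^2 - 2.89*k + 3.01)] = ((16.7856*k - 5.0128)*(2.69*k^3 - 2.41*k^2 - 2.89*k + 3.01) - 1.04*(-16.14*k^2 + 9.64*k + 5.78)*(-8.07*k^2 + 4.82*k + 2.89))/(2.69*k^3 - 2.41*k^2 - 2.89*k + 3.01)^3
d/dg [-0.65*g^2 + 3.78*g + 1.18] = 3.78 - 1.3*g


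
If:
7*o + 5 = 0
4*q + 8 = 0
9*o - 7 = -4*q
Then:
No Solution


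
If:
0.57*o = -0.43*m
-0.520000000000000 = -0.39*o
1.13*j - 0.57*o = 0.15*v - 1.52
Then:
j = 0.132743362831858*v - 0.672566371681416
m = -1.77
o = 1.33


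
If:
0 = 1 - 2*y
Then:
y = 1/2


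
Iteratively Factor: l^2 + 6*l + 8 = (l + 2)*(l + 4)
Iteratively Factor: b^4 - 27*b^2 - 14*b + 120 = (b + 4)*(b^3 - 4*b^2 - 11*b + 30) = (b - 5)*(b + 4)*(b^2 + b - 6) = (b - 5)*(b + 3)*(b + 4)*(b - 2)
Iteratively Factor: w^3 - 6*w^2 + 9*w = (w - 3)*(w^2 - 3*w) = w*(w - 3)*(w - 3)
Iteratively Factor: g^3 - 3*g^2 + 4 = (g - 2)*(g^2 - g - 2) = (g - 2)^2*(g + 1)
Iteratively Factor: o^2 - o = (o)*(o - 1)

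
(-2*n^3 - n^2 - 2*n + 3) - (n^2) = -2*n^3 - 2*n^2 - 2*n + 3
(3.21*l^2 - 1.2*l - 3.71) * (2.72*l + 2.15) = 8.7312*l^3 + 3.6375*l^2 - 12.6712*l - 7.9765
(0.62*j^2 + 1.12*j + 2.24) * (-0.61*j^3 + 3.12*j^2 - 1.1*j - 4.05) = -0.3782*j^5 + 1.2512*j^4 + 1.446*j^3 + 3.2458*j^2 - 7.0*j - 9.072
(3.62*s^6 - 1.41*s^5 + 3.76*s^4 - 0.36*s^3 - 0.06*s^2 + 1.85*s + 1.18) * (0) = 0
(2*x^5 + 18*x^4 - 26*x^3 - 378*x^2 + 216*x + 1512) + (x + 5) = 2*x^5 + 18*x^4 - 26*x^3 - 378*x^2 + 217*x + 1517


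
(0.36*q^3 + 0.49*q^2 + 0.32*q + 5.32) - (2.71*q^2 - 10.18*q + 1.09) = 0.36*q^3 - 2.22*q^2 + 10.5*q + 4.23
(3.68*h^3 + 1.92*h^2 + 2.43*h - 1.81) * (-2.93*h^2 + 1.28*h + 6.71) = -10.7824*h^5 - 0.9152*h^4 + 20.0305*h^3 + 21.2969*h^2 + 13.9885*h - 12.1451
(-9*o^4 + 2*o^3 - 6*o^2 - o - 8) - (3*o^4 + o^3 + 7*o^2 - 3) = -12*o^4 + o^3 - 13*o^2 - o - 5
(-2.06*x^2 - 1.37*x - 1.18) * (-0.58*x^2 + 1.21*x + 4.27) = 1.1948*x^4 - 1.698*x^3 - 9.7695*x^2 - 7.2777*x - 5.0386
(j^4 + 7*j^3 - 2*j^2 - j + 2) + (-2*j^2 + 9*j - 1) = j^4 + 7*j^3 - 4*j^2 + 8*j + 1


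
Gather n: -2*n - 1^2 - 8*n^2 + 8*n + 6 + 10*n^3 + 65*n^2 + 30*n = 10*n^3 + 57*n^2 + 36*n + 5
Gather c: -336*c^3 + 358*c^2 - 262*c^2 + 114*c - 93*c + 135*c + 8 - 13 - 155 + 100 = -336*c^3 + 96*c^2 + 156*c - 60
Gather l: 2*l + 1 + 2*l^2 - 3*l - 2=2*l^2 - l - 1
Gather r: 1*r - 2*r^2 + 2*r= -2*r^2 + 3*r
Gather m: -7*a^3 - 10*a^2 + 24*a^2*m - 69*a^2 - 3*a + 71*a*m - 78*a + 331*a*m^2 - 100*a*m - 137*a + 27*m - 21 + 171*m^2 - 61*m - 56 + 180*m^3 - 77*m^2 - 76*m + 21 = -7*a^3 - 79*a^2 - 218*a + 180*m^3 + m^2*(331*a + 94) + m*(24*a^2 - 29*a - 110) - 56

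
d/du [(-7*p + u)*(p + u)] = -6*p + 2*u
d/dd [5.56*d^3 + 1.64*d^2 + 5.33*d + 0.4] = 16.68*d^2 + 3.28*d + 5.33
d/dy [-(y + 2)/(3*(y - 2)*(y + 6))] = (y^2 + 4*y + 20)/(3*(y^4 + 8*y^3 - 8*y^2 - 96*y + 144))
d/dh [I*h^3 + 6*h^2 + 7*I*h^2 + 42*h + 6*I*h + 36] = 3*I*h^2 + h*(12 + 14*I) + 42 + 6*I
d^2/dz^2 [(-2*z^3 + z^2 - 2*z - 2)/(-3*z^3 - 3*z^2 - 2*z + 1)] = 2*(-27*z^6 + 18*z^5 + 216*z^4 + 149*z^3 + 105*z^2 + 78*z + 17)/(27*z^9 + 81*z^8 + 135*z^7 + 108*z^6 + 36*z^5 - 27*z^4 - 19*z^3 - 3*z^2 + 6*z - 1)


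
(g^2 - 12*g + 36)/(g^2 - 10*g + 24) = (g - 6)/(g - 4)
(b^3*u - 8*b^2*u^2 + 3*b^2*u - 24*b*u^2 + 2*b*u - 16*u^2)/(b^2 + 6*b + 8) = u*(b^2 - 8*b*u + b - 8*u)/(b + 4)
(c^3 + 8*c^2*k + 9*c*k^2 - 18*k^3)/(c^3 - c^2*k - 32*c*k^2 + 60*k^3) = (c^2 + 2*c*k - 3*k^2)/(c^2 - 7*c*k + 10*k^2)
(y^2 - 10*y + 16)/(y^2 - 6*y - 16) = (y - 2)/(y + 2)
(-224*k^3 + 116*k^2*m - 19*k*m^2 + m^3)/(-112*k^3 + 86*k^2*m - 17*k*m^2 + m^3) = (4*k - m)/(2*k - m)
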